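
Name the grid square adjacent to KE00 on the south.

KD09

Latitude square 0; −1 → -1, wraps to 9, carry into field.
Latitude field E = 4; −1 → 3 = D.
The longitude characters are unchanged.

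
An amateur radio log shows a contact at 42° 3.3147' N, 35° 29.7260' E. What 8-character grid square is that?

Shift to the Maidenhead origin (180°W, 90°S): lon 215.49543, lat 132.05525.
Field: lon ⌊215.49543/20⌋ = 10 → K; lat ⌊132.05525/10⌋ = 13 → N.
Square: lon ⌊15.49543/2⌋ = 7; lat ⌊2.05525/1⌋ = 2.
Subsquare: lon ⌊1.49543/0.0833333⌋ = 17 → r; lat ⌊0.05525/0.0416667⌋ = 1 → b.
Extended square: lon ⌊0.07877/0.00833333⌋ = 9; lat ⌊0.01358/0.00416667⌋ = 3.

KN72rb93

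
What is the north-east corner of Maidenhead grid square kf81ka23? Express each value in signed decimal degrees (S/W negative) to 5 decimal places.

-38.98333, 36.85833

Field K=10, F=5: +10·20° lon, +5·10° lat → SW at lon 20°, lat -40°.
Square 8, 1: +8·2° lon, +1·1° lat → SW at lon 36°, lat -39°.
Subsquare k=10, a=0: +10·0.0833333° lon, +0·0.0416667° lat → SW at lon 36.8333°, lat -39°.
Extended square 2, 3: +2·0.00833333° lon, +3·0.00416667° lat → SW at lon 36.85°, lat -38.9875°.
Cell spans 0.00833333° lon × 0.00416667° lat. NE corner is SW corner plus one full cell.
latitude -38.98333, longitude 36.85833.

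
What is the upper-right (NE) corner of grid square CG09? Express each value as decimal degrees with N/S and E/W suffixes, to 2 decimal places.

20.00° S, 138.00° W

Field C=2, G=6: +2·20° lon, +6·10° lat → SW at lon -140°, lat -30°.
Square 0, 9: +0·2° lon, +9·1° lat → SW at lon -140°, lat -21°.
Cell spans 2° lon × 1° lat. NE corner is SW corner plus one full cell.
latitude 20.00° S, longitude 138.00° W.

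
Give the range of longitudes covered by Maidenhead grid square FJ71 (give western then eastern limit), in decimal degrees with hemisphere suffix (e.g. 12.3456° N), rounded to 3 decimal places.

Field F=5, J=9: +5·20° lon, +9·10° lat → SW at lon -80°, lat 0°.
Square 7, 1: +7·2° lon, +1·1° lat → SW at lon -66°, lat 1°.
Cell spans 2° lon × 1° lat.
west 66.000° W, east 64.000° W.

66.000° W, 64.000° W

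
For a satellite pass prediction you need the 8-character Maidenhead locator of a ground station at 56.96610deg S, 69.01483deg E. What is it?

MD43ma18

Offset from 180°W / 90°S: lon 249.01483°, lat 33.03390°.
Field: 249.01483/20 → 12 → M, 33.03390/10 → 3 → D; chars MD.
Square: 9.01483/2 → 4, 3.03390/1 → 3; chars 43.
Subsquare: 1.01483/0.0833333 → 12 → m, 0.03390/0.0416667 → 0 → a; chars ma.
Extended square: 0.01483/0.00833333 → 1, 0.03390/0.00416667 → 8; chars 18.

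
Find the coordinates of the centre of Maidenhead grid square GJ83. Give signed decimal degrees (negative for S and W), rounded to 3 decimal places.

Field G=6, J=9: +6·20° lon, +9·10° lat → SW at lon -60°, lat 0°.
Square 8, 3: +8·2° lon, +3·1° lat → SW at lon -44°, lat 3°.
Cell spans 2° lon × 1° lat. Centre is SW corner plus half of each.
latitude 3.500, longitude -43.000.

3.500, -43.000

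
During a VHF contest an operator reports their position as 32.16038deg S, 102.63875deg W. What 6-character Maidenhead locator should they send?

Offset from 180°W / 90°S: lon 77.3612°, lat 57.8396°.
Field: lon ⌊77.3612/20⌋ = 3 → D; lat ⌊57.8396/10⌋ = 5 → F.
Square: lon ⌊17.3612/2⌋ = 8; lat ⌊7.8396/1⌋ = 7.
Subsquare: lon ⌊1.3612/0.0833333⌋ = 16 → q; lat ⌊0.8396/0.0416667⌋ = 20 → u.

DF87qu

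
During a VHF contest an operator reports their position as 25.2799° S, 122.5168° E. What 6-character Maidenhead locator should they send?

PG14gr

Shift to the Maidenhead origin (180°W, 90°S): lon 302.5168, lat 64.7201.
Field: 302.5168/20 → 15 → P, 64.7201/10 → 6 → G; chars PG.
Square: 2.5168/2 → 1, 4.7201/1 → 4; chars 14.
Subsquare: 0.5168/0.0833333 → 6 → g, 0.7201/0.0416667 → 17 → r; chars gr.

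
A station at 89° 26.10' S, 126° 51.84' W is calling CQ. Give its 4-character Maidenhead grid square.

Add 180° to longitude and 90° to latitude: 53.14, 0.56.
Field: 53.14/20 → 2 → C, 0.56/10 → 0 → A; chars CA.
Square: 13.14/2 → 6, 0.56/1 → 0; chars 60.

CA60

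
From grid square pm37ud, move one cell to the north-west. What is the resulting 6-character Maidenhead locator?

PM37te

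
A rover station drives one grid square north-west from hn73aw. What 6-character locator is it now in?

HN63xx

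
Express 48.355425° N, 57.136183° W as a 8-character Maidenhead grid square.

GN18ki35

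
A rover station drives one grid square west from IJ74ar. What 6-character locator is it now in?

IJ64xr

Longitude subsquare a = 0; −1 → -1, wraps to 23 = x, carry into square.
Longitude square 7; −1 → 6.
The latitude characters are unchanged.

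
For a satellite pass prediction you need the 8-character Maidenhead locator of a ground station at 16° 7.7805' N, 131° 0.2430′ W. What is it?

CK46ld91

Shift to the Maidenhead origin (180°W, 90°S): lon 48.99595, lat 106.12967.
Field (20°×10°, letters A–R): lon ⌊48.99595/20⌋ = 2 → C; lat ⌊106.12967/10⌋ = 10 → K.
Square (2°×1°, digits 0–9): lon ⌊8.99595/2⌋ = 4; lat ⌊6.12967/1⌋ = 6.
Subsquare (5′×2.5′, letters a–x): lon ⌊0.99595/0.0833333⌋ = 11 → l; lat ⌊0.12967/0.0416667⌋ = 3 → d.
Extended square (30″×15″, digits 0–9): lon ⌊0.07928/0.00833333⌋ = 9; lat ⌊0.00467/0.00416667⌋ = 1.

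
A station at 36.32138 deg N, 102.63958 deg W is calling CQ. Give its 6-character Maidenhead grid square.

DM86qh

Add 180° to longitude and 90° to latitude: 77.3604, 126.3214.
Field: 77.3604/20 → 3 → D, 126.3214/10 → 12 → M; chars DM.
Square: 17.3604/2 → 8, 6.3214/1 → 6; chars 86.
Subsquare: 1.3604/0.0833333 → 16 → q, 0.3214/0.0416667 → 7 → h; chars qh.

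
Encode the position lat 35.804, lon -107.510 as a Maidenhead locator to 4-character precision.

DM65

Add 180° to longitude and 90° to latitude: 72.49, 125.80.
Field: lon ⌊72.49/20⌋ = 3 → D; lat ⌊125.80/10⌋ = 12 → M.
Square: lon ⌊12.49/2⌋ = 6; lat ⌊5.80/1⌋ = 5.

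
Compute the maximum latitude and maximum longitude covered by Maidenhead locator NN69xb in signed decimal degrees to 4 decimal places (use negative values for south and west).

49.0833, 94.0000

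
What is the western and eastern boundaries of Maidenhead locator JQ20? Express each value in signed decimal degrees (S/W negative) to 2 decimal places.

Field J=9, Q=16: +9·20° lon, +16·10° lat → SW at lon 0°, lat 70°.
Square 2, 0: +2·2° lon, +0·1° lat → SW at lon 4°, lat 70°.
Cell spans 2° lon × 1° lat.
west 4.00, east 6.00.

4.00, 6.00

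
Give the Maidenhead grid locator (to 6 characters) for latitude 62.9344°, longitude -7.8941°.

IP62bw

Shift to the Maidenhead origin (180°W, 90°S): lon 172.1059, lat 152.9344.
Field: lon ⌊172.1059/20⌋ = 8 → I; lat ⌊152.9344/10⌋ = 15 → P.
Square: lon ⌊12.1059/2⌋ = 6; lat ⌊2.9344/1⌋ = 2.
Subsquare: lon ⌊0.1059/0.0833333⌋ = 1 → b; lat ⌊0.9344/0.0416667⌋ = 22 → w.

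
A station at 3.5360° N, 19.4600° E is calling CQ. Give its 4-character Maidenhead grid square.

Add 180° to longitude and 90° to latitude: 199.46, 93.54.
Field (20°×10°, letters A–R): lon ⌊199.46/20⌋ = 9 → J; lat ⌊93.54/10⌋ = 9 → J.
Square (2°×1°, digits 0–9): lon ⌊19.46/2⌋ = 9; lat ⌊3.54/1⌋ = 3.

JJ93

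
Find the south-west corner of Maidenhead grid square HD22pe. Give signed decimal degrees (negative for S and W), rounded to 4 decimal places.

-57.8333, -34.7500

Field H=7, D=3: +7·20° lon, +3·10° lat → SW at lon -40°, lat -60°.
Square 2, 2: +2·2° lon, +2·1° lat → SW at lon -36°, lat -58°.
Subsquare p=15, e=4: +15·0.0833333° lon, +4·0.0416667° lat → SW at lon -34.75°, lat -57.8333°.
latitude -57.8333, longitude -34.7500.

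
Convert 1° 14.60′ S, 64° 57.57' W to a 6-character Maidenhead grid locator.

FI78ms

Shift to the Maidenhead origin (180°W, 90°S): lon 115.0405, lat 88.7567.
Field: 115.0405/20 → 5 → F, 88.7567/10 → 8 → I; chars FI.
Square: 15.0405/2 → 7, 8.7567/1 → 8; chars 78.
Subsquare: 1.0405/0.0833333 → 12 → m, 0.7567/0.0416667 → 18 → s; chars ms.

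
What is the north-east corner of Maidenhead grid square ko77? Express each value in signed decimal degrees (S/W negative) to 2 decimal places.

Field K=10, O=14: +10·20° lon, +14·10° lat → SW at lon 20°, lat 50°.
Square 7, 7: +7·2° lon, +7·1° lat → SW at lon 34°, lat 57°.
Cell spans 2° lon × 1° lat. NE corner is SW corner plus one full cell.
latitude 58.00, longitude 36.00.

58.00, 36.00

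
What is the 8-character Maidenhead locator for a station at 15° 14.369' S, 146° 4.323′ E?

Shift to the Maidenhead origin (180°W, 90°S): lon 326.07205, lat 74.76052.
Field: lon ⌊326.07205/20⌋ = 16 → Q; lat ⌊74.76052/10⌋ = 7 → H.
Square: lon ⌊6.07205/2⌋ = 3; lat ⌊4.76052/1⌋ = 4.
Subsquare: lon ⌊0.07205/0.0833333⌋ = 0 → a; lat ⌊0.76052/0.0416667⌋ = 18 → s.
Extended square: lon ⌊0.07205/0.00833333⌋ = 8; lat ⌊0.01052/0.00416667⌋ = 2.

QH34as82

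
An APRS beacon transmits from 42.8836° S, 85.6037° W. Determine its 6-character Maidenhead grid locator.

EE77ec

Shift to the Maidenhead origin (180°W, 90°S): lon 94.3963, lat 47.1164.
Field: lon ⌊94.3963/20⌋ = 4 → E; lat ⌊47.1164/10⌋ = 4 → E.
Square: lon ⌊14.3963/2⌋ = 7; lat ⌊7.1164/1⌋ = 7.
Subsquare: lon ⌊0.3963/0.0833333⌋ = 4 → e; lat ⌊0.1164/0.0416667⌋ = 2 → c.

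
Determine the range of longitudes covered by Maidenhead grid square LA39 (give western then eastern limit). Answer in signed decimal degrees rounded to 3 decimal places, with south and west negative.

46.000, 48.000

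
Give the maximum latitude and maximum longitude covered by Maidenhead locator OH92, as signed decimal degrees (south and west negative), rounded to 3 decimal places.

-17.000, 120.000

Field O=14, H=7: +14·20° lon, +7·10° lat → SW at lon 100°, lat -20°.
Square 9, 2: +9·2° lon, +2·1° lat → SW at lon 118°, lat -18°.
Cell spans 2° lon × 1° lat. NE corner is SW corner plus one full cell.
latitude -17.000, longitude 120.000.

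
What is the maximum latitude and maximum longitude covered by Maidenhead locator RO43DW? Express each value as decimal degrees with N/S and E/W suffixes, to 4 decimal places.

53.9583° N, 168.3333° E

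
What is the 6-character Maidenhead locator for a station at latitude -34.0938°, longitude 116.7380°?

Offset from 180°W / 90°S: lon 296.7380°, lat 55.9062°.
Field: lon ⌊296.7380/20⌋ = 14 → O; lat ⌊55.9062/10⌋ = 5 → F.
Square: lon ⌊16.7380/2⌋ = 8; lat ⌊5.9062/1⌋ = 5.
Subsquare: lon ⌊0.7380/0.0833333⌋ = 8 → i; lat ⌊0.9062/0.0416667⌋ = 21 → v.

OF85iv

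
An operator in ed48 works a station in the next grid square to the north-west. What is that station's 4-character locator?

ED39

Longitude square 4; −1 → 3.
Latitude square 8; +1 → 9.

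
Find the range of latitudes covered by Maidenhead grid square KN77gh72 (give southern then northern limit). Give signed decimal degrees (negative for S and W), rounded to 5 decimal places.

47.30000, 47.30417

Field K=10, N=13: +10·20° lon, +13·10° lat → SW at lon 20°, lat 40°.
Square 7, 7: +7·2° lon, +7·1° lat → SW at lon 34°, lat 47°.
Subsquare g=6, h=7: +6·0.0833333° lon, +7·0.0416667° lat → SW at lon 34.5°, lat 47.2917°.
Extended square 7, 2: +7·0.00833333° lon, +2·0.00416667° lat → SW at lon 34.5583°, lat 47.3°.
Cell spans 0.00833333° lon × 0.00416667° lat.
south 47.30000, north 47.30417.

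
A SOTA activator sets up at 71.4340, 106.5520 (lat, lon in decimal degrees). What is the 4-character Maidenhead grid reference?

OQ31

Add 180° to longitude and 90° to latitude: 286.55, 161.43.
Field: 286.55/20 → 14 → O, 161.43/10 → 16 → Q; chars OQ.
Square: 6.55/2 → 3, 1.43/1 → 1; chars 31.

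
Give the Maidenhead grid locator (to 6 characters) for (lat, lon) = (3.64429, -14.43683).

Offset from 180°W / 90°S: lon 165.5632°, lat 93.6443°.
Field: 165.5632/20 → 8 → I, 93.6443/10 → 9 → J; chars IJ.
Square: 5.5632/2 → 2, 3.6443/1 → 3; chars 23.
Subsquare: 1.5632/0.0833333 → 18 → s, 0.6443/0.0416667 → 15 → p; chars sp.

IJ23sp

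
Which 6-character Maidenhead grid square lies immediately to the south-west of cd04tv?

CD04su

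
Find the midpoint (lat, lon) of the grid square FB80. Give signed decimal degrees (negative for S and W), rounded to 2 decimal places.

-79.50, -63.00

Field F=5, B=1: +5·20° lon, +1·10° lat → SW at lon -80°, lat -80°.
Square 8, 0: +8·2° lon, +0·1° lat → SW at lon -64°, lat -80°.
Cell spans 2° lon × 1° lat. Centre is SW corner plus half of each.
latitude -79.50, longitude -63.00.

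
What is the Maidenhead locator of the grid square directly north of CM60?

CM61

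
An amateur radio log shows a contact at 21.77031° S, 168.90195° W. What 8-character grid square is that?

Offset from 180°W / 90°S: lon 11.09805°, lat 68.22969°.
Field (20°×10°, letters A–R): 11.09805/20 → 0 → A, 68.22969/10 → 6 → G; chars AG.
Square (2°×1°, digits 0–9): 11.09805/2 → 5, 8.22969/1 → 8; chars 58.
Subsquare (5′×2.5′, letters a–x): 1.09805/0.0833333 → 13 → n, 0.22969/0.0416667 → 5 → f; chars nf.
Extended square (30″×15″, digits 0–9): 0.01472/0.00833333 → 1, 0.02136/0.00416667 → 5; chars 15.

AG58nf15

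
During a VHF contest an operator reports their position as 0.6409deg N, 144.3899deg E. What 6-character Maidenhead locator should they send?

QJ20ep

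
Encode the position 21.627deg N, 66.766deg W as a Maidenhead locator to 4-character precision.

Shift to the Maidenhead origin (180°W, 90°S): lon 113.23, lat 111.63.
Field: lon ⌊113.23/20⌋ = 5 → F; lat ⌊111.63/10⌋ = 11 → L.
Square: lon ⌊13.23/2⌋ = 6; lat ⌊1.63/1⌋ = 1.

FL61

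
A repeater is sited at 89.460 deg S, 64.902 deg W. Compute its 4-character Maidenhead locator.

Add 180° to longitude and 90° to latitude: 115.10, 0.54.
Field: 115.10/20 → 5 → F, 0.54/10 → 0 → A; chars FA.
Square: 15.10/2 → 7, 0.54/1 → 0; chars 70.

FA70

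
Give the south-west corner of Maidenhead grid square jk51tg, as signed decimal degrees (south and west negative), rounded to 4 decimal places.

Field J=9, K=10: +9·20° lon, +10·10° lat → SW at lon 0°, lat 10°.
Square 5, 1: +5·2° lon, +1·1° lat → SW at lon 10°, lat 11°.
Subsquare t=19, g=6: +19·0.0833333° lon, +6·0.0416667° lat → SW at lon 11.5833°, lat 11.25°.
latitude 11.2500, longitude 11.5833.

11.2500, 11.5833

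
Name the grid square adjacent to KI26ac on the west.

KI16xc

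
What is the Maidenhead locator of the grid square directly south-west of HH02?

GH91

Longitude square 0; −1 → -1, wraps to 9, carry into field.
Longitude field H = 7; −1 → 6 = G.
Latitude square 2; −1 → 1.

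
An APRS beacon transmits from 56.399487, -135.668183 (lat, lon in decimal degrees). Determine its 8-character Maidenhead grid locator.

CO26dj95

Shift to the Maidenhead origin (180°W, 90°S): lon 44.33182, lat 146.39949.
Field: lon ⌊44.33182/20⌋ = 2 → C; lat ⌊146.39949/10⌋ = 14 → O.
Square: lon ⌊4.33182/2⌋ = 2; lat ⌊6.39949/1⌋ = 6.
Subsquare: lon ⌊0.33182/0.0833333⌋ = 3 → d; lat ⌊0.39949/0.0416667⌋ = 9 → j.
Extended square: lon ⌊0.08182/0.00833333⌋ = 9; lat ⌊0.02449/0.00416667⌋ = 5.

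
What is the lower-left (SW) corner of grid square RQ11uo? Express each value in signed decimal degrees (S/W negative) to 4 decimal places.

71.5833, 163.6667

Field R=17, Q=16: +17·20° lon, +16·10° lat → SW at lon 160°, lat 70°.
Square 1, 1: +1·2° lon, +1·1° lat → SW at lon 162°, lat 71°.
Subsquare u=20, o=14: +20·0.0833333° lon, +14·0.0416667° lat → SW at lon 163.667°, lat 71.5833°.
latitude 71.5833, longitude 163.6667.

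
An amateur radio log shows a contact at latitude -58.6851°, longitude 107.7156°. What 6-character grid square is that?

OD31uh

Shift to the Maidenhead origin (180°W, 90°S): lon 287.7156, lat 31.3149.
Field: lon ⌊287.7156/20⌋ = 14 → O; lat ⌊31.3149/10⌋ = 3 → D.
Square: lon ⌊7.7156/2⌋ = 3; lat ⌊1.3149/1⌋ = 1.
Subsquare: lon ⌊1.7156/0.0833333⌋ = 20 → u; lat ⌊0.3149/0.0416667⌋ = 7 → h.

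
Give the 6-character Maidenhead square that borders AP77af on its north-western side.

AP67xg

Longitude subsquare a = 0; −1 → -1, wraps to 23 = x, carry into square.
Longitude square 7; −1 → 6.
Latitude subsquare f = 5; +1 → 6 = g.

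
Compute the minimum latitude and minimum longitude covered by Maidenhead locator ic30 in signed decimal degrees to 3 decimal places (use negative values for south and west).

Field I=8, C=2: +8·20° lon, +2·10° lat → SW at lon -20°, lat -70°.
Square 3, 0: +3·2° lon, +0·1° lat → SW at lon -14°, lat -70°.
latitude -70.000, longitude -14.000.

-70.000, -14.000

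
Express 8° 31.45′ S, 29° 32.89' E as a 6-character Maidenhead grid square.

KI41sl

Shift to the Maidenhead origin (180°W, 90°S): lon 209.5482, lat 81.4758.
Field: lon ⌊209.5482/20⌋ = 10 → K; lat ⌊81.4758/10⌋ = 8 → I.
Square: lon ⌊9.5482/2⌋ = 4; lat ⌊1.4758/1⌋ = 1.
Subsquare: lon ⌊1.5482/0.0833333⌋ = 18 → s; lat ⌊0.4758/0.0416667⌋ = 11 → l.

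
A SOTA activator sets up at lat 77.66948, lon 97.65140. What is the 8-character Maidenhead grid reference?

NQ87tq80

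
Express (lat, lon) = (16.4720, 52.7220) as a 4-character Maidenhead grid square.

LK66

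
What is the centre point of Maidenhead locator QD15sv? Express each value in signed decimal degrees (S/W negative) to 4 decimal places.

-54.1042, 143.5417

Field Q=16, D=3: +16·20° lon, +3·10° lat → SW at lon 140°, lat -60°.
Square 1, 5: +1·2° lon, +5·1° lat → SW at lon 142°, lat -55°.
Subsquare s=18, v=21: +18·0.0833333° lon, +21·0.0416667° lat → SW at lon 143.5°, lat -54.125°.
Cell spans 0.0833333° lon × 0.0416667° lat. Centre is SW corner plus half of each.
latitude -54.1042, longitude 143.5417.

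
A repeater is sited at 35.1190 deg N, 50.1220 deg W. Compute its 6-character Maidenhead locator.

Offset from 180°W / 90°S: lon 129.8780°, lat 125.1190°.
Field: 129.8780/20 → 6 → G, 125.1190/10 → 12 → M; chars GM.
Square: 9.8780/2 → 4, 5.1190/1 → 5; chars 45.
Subsquare: 1.8780/0.0833333 → 22 → w, 0.1190/0.0416667 → 2 → c; chars wc.

GM45wc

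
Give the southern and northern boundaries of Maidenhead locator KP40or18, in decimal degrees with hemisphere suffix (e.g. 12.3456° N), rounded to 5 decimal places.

60.74167° N, 60.74583° N

Field K=10, P=15: +10·20° lon, +15·10° lat → SW at lon 20°, lat 60°.
Square 4, 0: +4·2° lon, +0·1° lat → SW at lon 28°, lat 60°.
Subsquare o=14, r=17: +14·0.0833333° lon, +17·0.0416667° lat → SW at lon 29.1667°, lat 60.7083°.
Extended square 1, 8: +1·0.00833333° lon, +8·0.00416667° lat → SW at lon 29.175°, lat 60.7417°.
Cell spans 0.00833333° lon × 0.00416667° lat.
south 60.74167° N, north 60.74583° N.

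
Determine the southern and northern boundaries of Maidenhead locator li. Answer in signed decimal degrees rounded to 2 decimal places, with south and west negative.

-10.00, 0.00

Field L=11, I=8: +11·20° lon, +8·10° lat → SW at lon 40°, lat -10°.
Cell spans 20° lon × 10° lat.
south -10.00, north 0.00.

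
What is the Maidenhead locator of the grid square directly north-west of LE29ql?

LE29pm

Longitude subsquare q = 16; −1 → 15 = p.
Latitude subsquare l = 11; +1 → 12 = m.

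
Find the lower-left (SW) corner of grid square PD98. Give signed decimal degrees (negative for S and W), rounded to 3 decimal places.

Field P=15, D=3: +15·20° lon, +3·10° lat → SW at lon 120°, lat -60°.
Square 9, 8: +9·2° lon, +8·1° lat → SW at lon 138°, lat -52°.
latitude -52.000, longitude 138.000.

-52.000, 138.000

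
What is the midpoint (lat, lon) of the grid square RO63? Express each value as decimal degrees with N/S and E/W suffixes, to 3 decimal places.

53.500° N, 173.000° E

Field R=17, O=14: +17·20° lon, +14·10° lat → SW at lon 160°, lat 50°.
Square 6, 3: +6·2° lon, +3·1° lat → SW at lon 172°, lat 53°.
Cell spans 2° lon × 1° lat. Centre is SW corner plus half of each.
latitude 53.500° N, longitude 173.000° E.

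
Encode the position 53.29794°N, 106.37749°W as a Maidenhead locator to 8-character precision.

DO63th41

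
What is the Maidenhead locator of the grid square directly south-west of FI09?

Longitude square 0; −1 → -1, wraps to 9, carry into field.
Longitude field F = 5; −1 → 4 = E.
Latitude square 9; −1 → 8.

EI98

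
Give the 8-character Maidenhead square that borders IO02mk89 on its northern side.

IO02ml80

Latitude extended square 9; +1 → 10, wraps to 0, carry into subsquare.
Latitude subsquare k = 10; +1 → 11 = l.
The longitude characters are unchanged.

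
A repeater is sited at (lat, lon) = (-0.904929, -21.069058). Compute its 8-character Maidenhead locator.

Add 180° to longitude and 90° to latitude: 158.93094, 89.09507.
Field: 158.93094/20 → 7 → H, 89.09507/10 → 8 → I; chars HI.
Square: 18.93094/2 → 9, 9.09507/1 → 9; chars 99.
Subsquare: 0.93094/0.0833333 → 11 → l, 0.09507/0.0416667 → 2 → c; chars lc.
Extended square: 0.01428/0.00833333 → 1, 0.01174/0.00416667 → 2; chars 12.

HI99lc12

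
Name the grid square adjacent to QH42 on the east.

QH52

Longitude square 4; +1 → 5.
The latitude characters are unchanged.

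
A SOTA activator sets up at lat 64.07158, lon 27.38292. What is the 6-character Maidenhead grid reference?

Offset from 180°W / 90°S: lon 207.3829°, lat 154.0716°.
Field: 207.3829/20 → 10 → K, 154.0716/10 → 15 → P; chars KP.
Square: 7.3829/2 → 3, 4.0716/1 → 4; chars 34.
Subsquare: 1.3829/0.0833333 → 16 → q, 0.0716/0.0416667 → 1 → b; chars qb.

KP34qb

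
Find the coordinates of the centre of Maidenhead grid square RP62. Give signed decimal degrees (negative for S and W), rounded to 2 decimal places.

62.50, 173.00

Field R=17, P=15: +17·20° lon, +15·10° lat → SW at lon 160°, lat 60°.
Square 6, 2: +6·2° lon, +2·1° lat → SW at lon 172°, lat 62°.
Cell spans 2° lon × 1° lat. Centre is SW corner plus half of each.
latitude 62.50, longitude 173.00.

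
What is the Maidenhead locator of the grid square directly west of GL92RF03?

GL92qf93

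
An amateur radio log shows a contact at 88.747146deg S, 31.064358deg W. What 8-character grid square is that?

Offset from 180°W / 90°S: lon 148.93564°, lat 1.25285°.
Field: lon ⌊148.93564/20⌋ = 7 → H; lat ⌊1.25285/10⌋ = 0 → A.
Square: lon ⌊8.93564/2⌋ = 4; lat ⌊1.25285/1⌋ = 1.
Subsquare: lon ⌊0.93564/0.0833333⌋ = 11 → l; lat ⌊0.25285/0.0416667⌋ = 6 → g.
Extended square: lon ⌊0.01898/0.00833333⌋ = 2; lat ⌊0.00285/0.00416667⌋ = 0.

HA41lg20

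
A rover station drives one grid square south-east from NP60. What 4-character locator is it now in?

NO79

Longitude square 6; +1 → 7.
Latitude square 0; −1 → -1, wraps to 9, carry into field.
Latitude field P = 15; −1 → 14 = O.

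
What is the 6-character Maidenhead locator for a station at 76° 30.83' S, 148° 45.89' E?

QB43jl

Offset from 180°W / 90°S: lon 328.7648°, lat 13.4862°.
Field: lon ⌊328.7648/20⌋ = 16 → Q; lat ⌊13.4862/10⌋ = 1 → B.
Square: lon ⌊8.7648/2⌋ = 4; lat ⌊3.4862/1⌋ = 3.
Subsquare: lon ⌊0.7648/0.0833333⌋ = 9 → j; lat ⌊0.4862/0.0416667⌋ = 11 → l.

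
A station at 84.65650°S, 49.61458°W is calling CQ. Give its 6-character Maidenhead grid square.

GA55ei

Add 180° to longitude and 90° to latitude: 130.3854, 5.3435.
Field: lon ⌊130.3854/20⌋ = 6 → G; lat ⌊5.3435/10⌋ = 0 → A.
Square: lon ⌊10.3854/2⌋ = 5; lat ⌊5.3435/1⌋ = 5.
Subsquare: lon ⌊0.3854/0.0833333⌋ = 4 → e; lat ⌊0.3435/0.0416667⌋ = 8 → i.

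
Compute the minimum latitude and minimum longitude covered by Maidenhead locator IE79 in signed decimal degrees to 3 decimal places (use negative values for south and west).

Field I=8, E=4: +8·20° lon, +4·10° lat → SW at lon -20°, lat -50°.
Square 7, 9: +7·2° lon, +9·1° lat → SW at lon -6°, lat -41°.
latitude -41.000, longitude -6.000.

-41.000, -6.000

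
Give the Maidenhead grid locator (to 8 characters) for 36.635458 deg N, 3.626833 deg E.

JM16tp52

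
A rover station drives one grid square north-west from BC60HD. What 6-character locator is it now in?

BC60ge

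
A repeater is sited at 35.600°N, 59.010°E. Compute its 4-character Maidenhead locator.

LM95

Add 180° to longitude and 90° to latitude: 239.01, 125.60.
Field: 239.01/20 → 11 → L, 125.60/10 → 12 → M; chars LM.
Square: 19.01/2 → 9, 5.60/1 → 5; chars 95.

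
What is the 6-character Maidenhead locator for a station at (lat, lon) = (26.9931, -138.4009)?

CL06tx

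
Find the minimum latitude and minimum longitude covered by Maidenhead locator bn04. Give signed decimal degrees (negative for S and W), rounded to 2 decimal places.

44.00, -160.00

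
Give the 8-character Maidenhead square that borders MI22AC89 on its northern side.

MI22ad80

Latitude extended square 9; +1 → 10, wraps to 0, carry into subsquare.
Latitude subsquare c = 2; +1 → 3 = d.
The longitude characters are unchanged.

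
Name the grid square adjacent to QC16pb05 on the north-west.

Longitude extended square 0; −1 → -1, wraps to 9, carry into subsquare.
Longitude subsquare p = 15; −1 → 14 = o.
Latitude extended square 5; +1 → 6.

QC16ob96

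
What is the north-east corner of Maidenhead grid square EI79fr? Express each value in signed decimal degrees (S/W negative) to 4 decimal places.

-0.2500, -85.5000

Field E=4, I=8: +4·20° lon, +8·10° lat → SW at lon -100°, lat -10°.
Square 7, 9: +7·2° lon, +9·1° lat → SW at lon -86°, lat -1°.
Subsquare f=5, r=17: +5·0.0833333° lon, +17·0.0416667° lat → SW at lon -85.5833°, lat -0.291667°.
Cell spans 0.0833333° lon × 0.0416667° lat. NE corner is SW corner plus one full cell.
latitude -0.2500, longitude -85.5000.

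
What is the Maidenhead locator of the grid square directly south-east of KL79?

KL88

Longitude square 7; +1 → 8.
Latitude square 9; −1 → 8.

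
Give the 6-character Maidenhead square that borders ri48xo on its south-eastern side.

RI58an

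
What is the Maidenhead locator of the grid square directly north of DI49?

Latitude square 9; +1 → 10, wraps to 0, carry into field.
Latitude field I = 8; +1 → 9 = J.
The longitude characters are unchanged.

DJ40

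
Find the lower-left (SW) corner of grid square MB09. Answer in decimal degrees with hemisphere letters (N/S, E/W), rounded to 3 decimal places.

Field M=12, B=1: +12·20° lon, +1·10° lat → SW at lon 60°, lat -80°.
Square 0, 9: +0·2° lon, +9·1° lat → SW at lon 60°, lat -71°.
latitude 71.000° S, longitude 60.000° E.

71.000° S, 60.000° E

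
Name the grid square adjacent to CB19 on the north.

CC10

Latitude square 9; +1 → 10, wraps to 0, carry into field.
Latitude field B = 1; +1 → 2 = C.
The longitude characters are unchanged.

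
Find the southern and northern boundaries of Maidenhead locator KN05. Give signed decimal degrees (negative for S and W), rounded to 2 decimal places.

Field K=10, N=13: +10·20° lon, +13·10° lat → SW at lon 20°, lat 40°.
Square 0, 5: +0·2° lon, +5·1° lat → SW at lon 20°, lat 45°.
Cell spans 2° lon × 1° lat.
south 45.00, north 46.00.

45.00, 46.00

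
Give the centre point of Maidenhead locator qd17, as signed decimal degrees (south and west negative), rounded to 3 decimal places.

-52.500, 143.000

Field Q=16, D=3: +16·20° lon, +3·10° lat → SW at lon 140°, lat -60°.
Square 1, 7: +1·2° lon, +7·1° lat → SW at lon 142°, lat -53°.
Cell spans 2° lon × 1° lat. Centre is SW corner plus half of each.
latitude -52.500, longitude 143.000.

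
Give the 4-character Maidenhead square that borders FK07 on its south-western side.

Longitude square 0; −1 → -1, wraps to 9, carry into field.
Longitude field F = 5; −1 → 4 = E.
Latitude square 7; −1 → 6.

EK96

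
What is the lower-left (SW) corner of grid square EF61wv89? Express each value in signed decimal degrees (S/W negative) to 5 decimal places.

-38.08750, -86.10000

Field E=4, F=5: +4·20° lon, +5·10° lat → SW at lon -100°, lat -40°.
Square 6, 1: +6·2° lon, +1·1° lat → SW at lon -88°, lat -39°.
Subsquare w=22, v=21: +22·0.0833333° lon, +21·0.0416667° lat → SW at lon -86.1667°, lat -38.125°.
Extended square 8, 9: +8·0.00833333° lon, +9·0.00416667° lat → SW at lon -86.1°, lat -38.0875°.
latitude -38.08750, longitude -86.10000.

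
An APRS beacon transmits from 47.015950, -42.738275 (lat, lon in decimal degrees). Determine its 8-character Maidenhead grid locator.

GN87pa13

Offset from 180°W / 90°S: lon 137.26173°, lat 137.01595°.
Field: lon ⌊137.26173/20⌋ = 6 → G; lat ⌊137.01595/10⌋ = 13 → N.
Square: lon ⌊17.26173/2⌋ = 8; lat ⌊7.01595/1⌋ = 7.
Subsquare: lon ⌊1.26173/0.0833333⌋ = 15 → p; lat ⌊0.01595/0.0416667⌋ = 0 → a.
Extended square: lon ⌊0.01173/0.00833333⌋ = 1; lat ⌊0.01595/0.00416667⌋ = 3.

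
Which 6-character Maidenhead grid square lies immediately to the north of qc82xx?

QC83xa

Latitude subsquare x = 23; +1 → 24, wraps to 0 = a, carry into square.
Latitude square 2; +1 → 3.
The longitude characters are unchanged.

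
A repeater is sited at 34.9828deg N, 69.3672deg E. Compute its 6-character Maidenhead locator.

MM44qx

Offset from 180°W / 90°S: lon 249.3672°, lat 124.9828°.
Field (20°×10°, letters A–R): 249.3672/20 → 12 → M, 124.9828/10 → 12 → M; chars MM.
Square (2°×1°, digits 0–9): 9.3672/2 → 4, 4.9828/1 → 4; chars 44.
Subsquare (5′×2.5′, letters a–x): 1.3672/0.0833333 → 16 → q, 0.9828/0.0416667 → 23 → x; chars qx.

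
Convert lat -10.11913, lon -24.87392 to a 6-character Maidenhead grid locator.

HH79nv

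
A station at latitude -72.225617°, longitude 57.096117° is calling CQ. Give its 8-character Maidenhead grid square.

LB87ns15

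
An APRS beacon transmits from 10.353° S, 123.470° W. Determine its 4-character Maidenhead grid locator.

Offset from 180°W / 90°S: lon 56.53°, lat 79.65°.
Field: lon ⌊56.53/20⌋ = 2 → C; lat ⌊79.65/10⌋ = 7 → H.
Square: lon ⌊16.53/2⌋ = 8; lat ⌊9.65/1⌋ = 9.

CH89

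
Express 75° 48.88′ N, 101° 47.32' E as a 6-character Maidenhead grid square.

OQ05vt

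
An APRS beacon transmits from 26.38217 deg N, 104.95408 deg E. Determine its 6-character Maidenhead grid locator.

OL26lj

Shift to the Maidenhead origin (180°W, 90°S): lon 284.9541, lat 116.3822.
Field: 284.9541/20 → 14 → O, 116.3822/10 → 11 → L; chars OL.
Square: 4.9541/2 → 2, 6.3822/1 → 6; chars 26.
Subsquare: 0.9541/0.0833333 → 11 → l, 0.3822/0.0416667 → 9 → j; chars lj.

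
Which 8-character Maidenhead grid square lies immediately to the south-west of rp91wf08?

RP91vf97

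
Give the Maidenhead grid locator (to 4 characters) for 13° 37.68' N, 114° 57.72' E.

Add 180° to longitude and 90° to latitude: 294.96, 103.63.
Field: 294.96/20 → 14 → O, 103.63/10 → 10 → K; chars OK.
Square: 14.96/2 → 7, 3.63/1 → 3; chars 73.

OK73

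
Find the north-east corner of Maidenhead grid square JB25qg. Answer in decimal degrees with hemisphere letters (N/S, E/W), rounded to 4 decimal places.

74.7083° S, 5.4167° E

Field J=9, B=1: +9·20° lon, +1·10° lat → SW at lon 0°, lat -80°.
Square 2, 5: +2·2° lon, +5·1° lat → SW at lon 4°, lat -75°.
Subsquare q=16, g=6: +16·0.0833333° lon, +6·0.0416667° lat → SW at lon 5.33333°, lat -74.75°.
Cell spans 0.0833333° lon × 0.0416667° lat. NE corner is SW corner plus one full cell.
latitude 74.7083° S, longitude 5.4167° E.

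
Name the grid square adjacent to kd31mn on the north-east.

KD31no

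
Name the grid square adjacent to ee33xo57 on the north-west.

Longitude extended square 5; −1 → 4.
Latitude extended square 7; +1 → 8.

EE33xo48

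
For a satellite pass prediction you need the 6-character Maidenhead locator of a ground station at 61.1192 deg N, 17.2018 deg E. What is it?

JP81oc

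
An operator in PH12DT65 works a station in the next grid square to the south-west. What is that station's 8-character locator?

Longitude extended square 6; −1 → 5.
Latitude extended square 5; −1 → 4.

PH12dt54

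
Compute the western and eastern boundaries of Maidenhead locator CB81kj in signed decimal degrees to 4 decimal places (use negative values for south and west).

Field C=2, B=1: +2·20° lon, +1·10° lat → SW at lon -140°, lat -80°.
Square 8, 1: +8·2° lon, +1·1° lat → SW at lon -124°, lat -79°.
Subsquare k=10, j=9: +10·0.0833333° lon, +9·0.0416667° lat → SW at lon -123.167°, lat -78.625°.
Cell spans 0.0833333° lon × 0.0416667° lat.
west -123.1667, east -123.0833.

-123.1667, -123.0833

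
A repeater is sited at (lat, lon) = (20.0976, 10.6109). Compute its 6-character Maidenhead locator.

Add 180° to longitude and 90° to latitude: 190.6109, 110.0976.
Field (20°×10°, letters A–R): 190.6109/20 → 9 → J, 110.0976/10 → 11 → L; chars JL.
Square (2°×1°, digits 0–9): 10.6109/2 → 5, 0.0976/1 → 0; chars 50.
Subsquare (5′×2.5′, letters a–x): 0.6109/0.0833333 → 7 → h, 0.0976/0.0416667 → 2 → c; chars hc.

JL50hc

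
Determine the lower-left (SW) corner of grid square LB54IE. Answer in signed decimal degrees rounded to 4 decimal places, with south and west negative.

-75.8333, 50.6667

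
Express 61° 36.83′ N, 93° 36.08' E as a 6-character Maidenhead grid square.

NP61to

Shift to the Maidenhead origin (180°W, 90°S): lon 273.6013, lat 151.6138.
Field (20°×10°, letters A–R): lon ⌊273.6013/20⌋ = 13 → N; lat ⌊151.6138/10⌋ = 15 → P.
Square (2°×1°, digits 0–9): lon ⌊13.6013/2⌋ = 6; lat ⌊1.6138/1⌋ = 1.
Subsquare (5′×2.5′, letters a–x): lon ⌊1.6013/0.0833333⌋ = 19 → t; lat ⌊0.6138/0.0416667⌋ = 14 → o.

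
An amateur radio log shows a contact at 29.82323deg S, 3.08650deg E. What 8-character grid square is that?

JG10ne02

Add 180° to longitude and 90° to latitude: 183.08650, 60.17677.
Field: 183.08650/20 → 9 → J, 60.17677/10 → 6 → G; chars JG.
Square: 3.08650/2 → 1, 0.17677/1 → 0; chars 10.
Subsquare: 1.08650/0.0833333 → 13 → n, 0.17677/0.0416667 → 4 → e; chars ne.
Extended square: 0.00317/0.00833333 → 0, 0.01010/0.00416667 → 2; chars 02.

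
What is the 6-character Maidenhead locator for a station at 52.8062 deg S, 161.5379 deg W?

Offset from 180°W / 90°S: lon 18.4621°, lat 37.1938°.
Field (20°×10°, letters A–R): lon ⌊18.4621/20⌋ = 0 → A; lat ⌊37.1938/10⌋ = 3 → D.
Square (2°×1°, digits 0–9): lon ⌊18.4621/2⌋ = 9; lat ⌊7.1938/1⌋ = 7.
Subsquare (5′×2.5′, letters a–x): lon ⌊0.4621/0.0833333⌋ = 5 → f; lat ⌊0.1938/0.0416667⌋ = 4 → e.

AD97fe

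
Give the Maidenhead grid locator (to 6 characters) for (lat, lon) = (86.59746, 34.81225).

KR76jo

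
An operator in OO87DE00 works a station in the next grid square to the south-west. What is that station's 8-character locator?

Longitude extended square 0; −1 → -1, wraps to 9, carry into subsquare.
Longitude subsquare d = 3; −1 → 2 = c.
Latitude extended square 0; −1 → -1, wraps to 9, carry into subsquare.
Latitude subsquare e = 4; −1 → 3 = d.

OO87cd99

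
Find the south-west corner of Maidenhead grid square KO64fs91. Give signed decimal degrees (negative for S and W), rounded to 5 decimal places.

Field K=10, O=14: +10·20° lon, +14·10° lat → SW at lon 20°, lat 50°.
Square 6, 4: +6·2° lon, +4·1° lat → SW at lon 32°, lat 54°.
Subsquare f=5, s=18: +5·0.0833333° lon, +18·0.0416667° lat → SW at lon 32.4167°, lat 54.75°.
Extended square 9, 1: +9·0.00833333° lon, +1·0.00416667° lat → SW at lon 32.4917°, lat 54.7542°.
latitude 54.75417, longitude 32.49167.

54.75417, 32.49167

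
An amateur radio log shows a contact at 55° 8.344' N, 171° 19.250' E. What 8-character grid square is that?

Offset from 180°W / 90°S: lon 351.32083°, lat 145.13907°.
Field: 351.32083/20 → 17 → R, 145.13907/10 → 14 → O; chars RO.
Square: 11.32083/2 → 5, 5.13907/1 → 5; chars 55.
Subsquare: 1.32083/0.0833333 → 15 → p, 0.13907/0.0416667 → 3 → d; chars pd.
Extended square: 0.07083/0.00833333 → 8, 0.01407/0.00416667 → 3; chars 83.

RO55pd83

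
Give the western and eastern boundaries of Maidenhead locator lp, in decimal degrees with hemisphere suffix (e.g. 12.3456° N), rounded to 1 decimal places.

Field L=11, P=15: +11·20° lon, +15·10° lat → SW at lon 40°, lat 60°.
Cell spans 20° lon × 10° lat.
west 40.0° E, east 60.0° E.

40.0° E, 60.0° E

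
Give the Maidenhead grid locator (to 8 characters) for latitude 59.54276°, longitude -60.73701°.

FO99pn10

Add 180° to longitude and 90° to latitude: 119.26299, 149.54276.
Field: lon ⌊119.26299/20⌋ = 5 → F; lat ⌊149.54276/10⌋ = 14 → O.
Square: lon ⌊19.26299/2⌋ = 9; lat ⌊9.54276/1⌋ = 9.
Subsquare: lon ⌊1.26299/0.0833333⌋ = 15 → p; lat ⌊0.54276/0.0416667⌋ = 13 → n.
Extended square: lon ⌊0.01299/0.00833333⌋ = 1; lat ⌊0.00109/0.00416667⌋ = 0.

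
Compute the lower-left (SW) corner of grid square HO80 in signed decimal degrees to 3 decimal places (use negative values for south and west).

Field H=7, O=14: +7·20° lon, +14·10° lat → SW at lon -40°, lat 50°.
Square 8, 0: +8·2° lon, +0·1° lat → SW at lon -24°, lat 50°.
latitude 50.000, longitude -24.000.

50.000, -24.000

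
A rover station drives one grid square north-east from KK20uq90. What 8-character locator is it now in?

KK20vq01

Longitude extended square 9; +1 → 10, wraps to 0, carry into subsquare.
Longitude subsquare u = 20; +1 → 21 = v.
Latitude extended square 0; +1 → 1.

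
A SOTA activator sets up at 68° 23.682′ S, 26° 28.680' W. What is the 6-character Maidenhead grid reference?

HC61so

Add 180° to longitude and 90° to latitude: 153.5220, 21.6053.
Field (20°×10°, letters A–R): lon ⌊153.5220/20⌋ = 7 → H; lat ⌊21.6053/10⌋ = 2 → C.
Square (2°×1°, digits 0–9): lon ⌊13.5220/2⌋ = 6; lat ⌊1.6053/1⌋ = 1.
Subsquare (5′×2.5′, letters a–x): lon ⌊1.5220/0.0833333⌋ = 18 → s; lat ⌊0.6053/0.0416667⌋ = 14 → o.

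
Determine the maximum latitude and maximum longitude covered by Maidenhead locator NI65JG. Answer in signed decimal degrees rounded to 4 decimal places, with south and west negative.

Field N=13, I=8: +13·20° lon, +8·10° lat → SW at lon 80°, lat -10°.
Square 6, 5: +6·2° lon, +5·1° lat → SW at lon 92°, lat -5°.
Subsquare j=9, g=6: +9·0.0833333° lon, +6·0.0416667° lat → SW at lon 92.75°, lat -4.75°.
Cell spans 0.0833333° lon × 0.0416667° lat. NE corner is SW corner plus one full cell.
latitude -4.7083, longitude 92.8333.

-4.7083, 92.8333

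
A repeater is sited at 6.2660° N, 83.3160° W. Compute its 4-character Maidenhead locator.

Shift to the Maidenhead origin (180°W, 90°S): lon 96.68, lat 96.27.
Field (20°×10°, letters A–R): lon ⌊96.68/20⌋ = 4 → E; lat ⌊96.27/10⌋ = 9 → J.
Square (2°×1°, digits 0–9): lon ⌊16.68/2⌋ = 8; lat ⌊6.27/1⌋ = 6.

EJ86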